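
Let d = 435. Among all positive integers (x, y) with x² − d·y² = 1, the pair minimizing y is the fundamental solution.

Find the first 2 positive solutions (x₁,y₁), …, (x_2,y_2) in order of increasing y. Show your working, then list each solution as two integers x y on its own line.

146 7
42631 2044

√435 = [20; 1,5,1,40, …], period ℓ=4 (even) → k=3
k=0  a_k=20  p_k/q_k = 20/1
k=1  a_k=1  p_k/q_k = 21/1
k=2  a_k=5  p_k/q_k = 125/6
k=3  a_k=1  p_k/q_k = 146/7
(x₁, y₁) = (146, 7);  146² − 435·7² = 1 ✓
n=2: (146,7)∘(146,7) = (146·146+435·7·7, 146·7+7·146) = (42631,2044)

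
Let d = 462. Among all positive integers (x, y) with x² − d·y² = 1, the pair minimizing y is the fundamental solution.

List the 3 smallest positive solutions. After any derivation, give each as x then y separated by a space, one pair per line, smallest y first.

√462 = [21; 2,42, …], period ℓ=2 (even) → k=1
a_0=21:  p_0=21·1+0=21,  q_0=21·0+1=1
a_1=2:  p_1=2·21+1=43,  q_1=2·1+0=2
(x₁, y₁) = (43, 2);  43² − 462·2² = 1 ✓
(x_2, y_2) = (43·43 + 462·2·2, 43·2 + 2·43) = (3697, 172)
(x_3, y_3) = (43·3697 + 462·2·172, 43·172 + 2·3697) = (317899, 14790)

43 2
3697 172
317899 14790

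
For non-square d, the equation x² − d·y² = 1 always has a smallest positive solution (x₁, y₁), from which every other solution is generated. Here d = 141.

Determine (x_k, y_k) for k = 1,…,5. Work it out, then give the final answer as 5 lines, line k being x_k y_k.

95 8
18049 1520
3429215 288792
651532801 54868960
123787802975 10424813608

d=141: √d = [11; 1,6,1,22] (ℓ=4, even), read p_3/q_3
k=0  a_k=11  p_k/q_k = 11/1
…
k=2  a_k=6  p_k/q_k = 83/7
k=3  a_k=1  p_k/q_k = 95/8
→ (95, 8).  Check: 95²=9025, 141·8²=9024, difference 1.
n=2: (95,8)∘(95,8) = (95·95+141·8·8, 95·8+8·95) = (18049,1520)
n=3: (18049,1520)∘(95,8) = (95·18049+141·8·1520, 95·1520+8·18049) = (3429215,288792)
n=4: (3429215,288792)∘(95,8) = (95·3429215+141·8·288792, 95·288792+8·3429215) = (651532801,54868960)
n=5: (651532801,54868960)∘(95,8) = (95·651532801+141·8·54868960, 95·54868960+8·651532801) = (123787802975,10424813608)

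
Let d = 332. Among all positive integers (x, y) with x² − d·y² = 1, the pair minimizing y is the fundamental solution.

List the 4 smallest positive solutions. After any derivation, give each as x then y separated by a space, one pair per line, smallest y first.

13447 738
361643617 19847772
9726043422151 533785979430
261572211433685377 14355640110942648

√332 → a₀=18, period (4,1,1,8,1,1,4,36); ℓ=8 even so k=7
a_0=18:  p_0=18·1+0=18,  q_0=18·0+1=1
a_1=4:  p_1=4·18+1=73,  q_1=4·1+0=4
a_2=1:  p_2=1·73+18=91,  q_2=1·4+1=5
a_3=1:  p_3=1·91+73=164,  q_3=1·5+4=9
a_4=8:  p_4=8·164+91=1403,  q_4=8·9+5=77
a_5=1:  p_5=1·1403+164=1567,  q_5=1·77+9=86
a_6=1:  p_6=1·1567+1403=2970,  q_6=1·86+77=163
a_7=4:  p_7=4·2970+1567=13447,  q_7=4·163+86=738
fundamental: x₁=13447, y₁=738  (since 180821809 − 332·544644 = 1)
n=2: (13447,738)∘(13447,738) = (13447·13447+332·738·738, 13447·738+738·13447) = (361643617,19847772)
n=3: (361643617,19847772)∘(13447,738) = (13447·361643617+332·738·19847772, 13447·19847772+738·361643617) = (9726043422151,533785979430)
n=4: (9726043422151,533785979430)∘(13447,738) = (13447·9726043422151+332·738·533785979430, 13447·533785979430+738·9726043422151) = (261572211433685377,14355640110942648)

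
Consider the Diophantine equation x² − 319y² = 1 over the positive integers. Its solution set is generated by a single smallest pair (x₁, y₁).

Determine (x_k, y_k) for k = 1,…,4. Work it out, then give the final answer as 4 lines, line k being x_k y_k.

12901780 722361
332911854336799 18639485405160
8590311008090840302660 480965080021169647239
221660605515932150288251132801 12410611300231033623224965680

√319 = [17; 1,6,5,1,4,…,6,1,34, …], period ℓ=14 (even) → k=13
i=0: a=17 ⇒ p=17, q=1
…
i=2: a=6 ⇒ p=125, q=7
i=3: a=5 ⇒ p=643, q=36
…
i=6: a=3 ⇒ p=11913, q=667
…
i=8: a=3 ⇒ p=58797, q=3292
i=9: a=4 ⇒ p=250816, q=14043
i=10: a=1 ⇒ p=309613, q=17335
i=11: a=5 ⇒ p=1798881, q=100718
i=12: a=6 ⇒ p=11102899, q=621643
i=13: a=1 ⇒ p=12901780, q=722361
→ (12901780, 722361).  Check: 12901780²=166455927168400, 319·722361²=166455927168399, difference 1.
k=2:  x_2 = 12901780·12901780+319·722361·722361 = 332911854336799,  y_2 = 12901780·722361+722361·12901780 = 18639485405160
k=3:  x_3 = 12901780·332911854336799+319·722361·18639485405160 = 8590311008090840302660,  y_3 = 12901780·18639485405160+722361·332911854336799 = 480965080021169647239
k=4:  x_4 = 12901780·8590311008090840302660+319·722361·480965080021169647239 = 221660605515932150288251132801,  y_4 = 12901780·480965080021169647239+722361·8590311008090840302660 = 12410611300231033623224965680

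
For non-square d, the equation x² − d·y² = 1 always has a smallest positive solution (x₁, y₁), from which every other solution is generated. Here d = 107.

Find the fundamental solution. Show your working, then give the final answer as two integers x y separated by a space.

√107 = [10; 2,1,9,1,2,20, …], period ℓ=6 (even) → k=5
step 0: (10, 1)  from 10·(1,0) + (0,1)
step 1: (21, 2)  from 2·(10,1) + (1,0)
…
step 4: (331, 32)  from 1·(300,29) + (31,3)
step 5: (962, 93)  from 2·(331,32) + (300,29)
(x₁, y₁) = (962, 93);  962² − 107·93² = 1 ✓

962 93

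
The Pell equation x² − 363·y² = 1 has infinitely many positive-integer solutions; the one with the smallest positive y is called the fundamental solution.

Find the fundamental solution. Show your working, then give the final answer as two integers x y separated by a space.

d=363: √d = [19; 19,38] (ℓ=2, even), read p_1/q_1
i=0: a=19 ⇒ p=19, q=1
i=1: a=19 ⇒ p=362, q=19
→ (362, 19).  Check: 362²=131044, 363·19²=131043, difference 1.

362 19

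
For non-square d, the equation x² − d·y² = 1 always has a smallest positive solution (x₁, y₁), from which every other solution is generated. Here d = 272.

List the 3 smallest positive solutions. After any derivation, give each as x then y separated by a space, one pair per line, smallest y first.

√272 = [16; 2,32, …], period ℓ=2 (even) → k=1
i=0: a=16 ⇒ p=16, q=1
i=1: a=2 ⇒ p=33, q=2
→ (33, 2).  Check: 33²=1089, 272·2²=1088, difference 1.
(33+2√272)^2 = 2177 + 132√272
(33+2√272)^3 = 143649 + 8710√272

33 2
2177 132
143649 8710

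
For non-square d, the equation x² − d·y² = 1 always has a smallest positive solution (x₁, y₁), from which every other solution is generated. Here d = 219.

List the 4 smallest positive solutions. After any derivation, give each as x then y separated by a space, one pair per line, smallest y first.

√219 → a₀=14, period (1,3,1,28); ℓ=4 even so k=3
k=0  a_k=14  p_k/q_k = 14/1
…
k=2  a_k=3  p_k/q_k = 59/4
k=3  a_k=1  p_k/q_k = 74/5
fundamental: x₁=74, y₁=5  (since 5476 − 219·25 = 1)
(74+5√219)^2 = 10951 + 740√219
(74+5√219)^3 = 1620674 + 109515√219
(74+5√219)^4 = 239848801 + 16207480√219

74 5
10951 740
1620674 109515
239848801 16207480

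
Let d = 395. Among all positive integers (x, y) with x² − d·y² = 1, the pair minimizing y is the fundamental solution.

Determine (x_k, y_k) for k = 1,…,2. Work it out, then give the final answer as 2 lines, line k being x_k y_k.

159 8
50561 2544

[19; 1,6,1,38] for √395; ℓ=4 ⇒ convergent index 3
step 0: (19, 1)  from 19·(1,0) + (0,1)
step 1: (20, 1)  from 1·(19,1) + (1,0)
step 2: (139, 7)  from 6·(20,1) + (19,1)
step 3: (159, 8)  from 1·(139,7) + (20,1)
(x₁, y₁) = (159, 8);  159² − 395·8² = 1 ✓
(x_2, y_2) = (159·159 + 395·8·8, 159·8 + 8·159) = (50561, 2544)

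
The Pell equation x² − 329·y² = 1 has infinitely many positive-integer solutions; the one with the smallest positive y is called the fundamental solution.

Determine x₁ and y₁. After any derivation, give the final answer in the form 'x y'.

2376415 131016

[18; 7,4,2,1,1,4,1,1,2,4,7,36] for √329; ℓ=12 ⇒ convergent index 11
step 0: (18, 1)  from 18·(1,0) + (0,1)
…
step 5: (2884, 159)  from 1·(1705,94) + (1179,65)
…
step 8: (29366, 1619)  from 1·(16125,889) + (13241,730)
step 9: (74857, 4127)  from 2·(29366,1619) + (16125,889)
step 10: (328794, 18127)  from 4·(74857,4127) + (29366,1619)
step 11: (2376415, 131016)  from 7·(328794,18127) + (74857,4127)
(x₁, y₁) = (2376415, 131016);  2376415² − 329·131016² = 1 ✓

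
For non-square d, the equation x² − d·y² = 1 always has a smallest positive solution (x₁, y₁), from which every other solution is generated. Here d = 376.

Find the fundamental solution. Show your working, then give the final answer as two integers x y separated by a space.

√376 = [19; 2,1,1,3,1,…,1,2,38, …], period ℓ=16 (even) → k=15
step 0: (19, 1)  from 19·(1,0) + (0,1)
step 1: (39, 2)  from 2·(19,1) + (1,0)
…
step 5: (446, 23)  from 1·(349,18) + (97,5)
…
step 7: (2928, 151)  from 2·(1241,64) + (446,23)
step 8: (12953, 668)  from 4·(2928,151) + (1241,64)
step 9: (28834, 1487)  from 2·(12953,668) + (2928,151)
step 10: (70621, 3642)  from 2·(28834,1487) + (12953,668)
…
step 12: (368986, 19029)  from 3·(99455,5129) + (70621,3642)
step 13: (468441, 24158)  from 1·(368986,19029) + (99455,5129)
step 14: (837427, 43187)  from 1·(468441,24158) + (368986,19029)
step 15: (2143295, 110532)  from 2·(837427,43187) + (468441,24158)
fundamental: x₁=2143295, y₁=110532  (since 4593713457025 − 376·12217323024 = 1)

2143295 110532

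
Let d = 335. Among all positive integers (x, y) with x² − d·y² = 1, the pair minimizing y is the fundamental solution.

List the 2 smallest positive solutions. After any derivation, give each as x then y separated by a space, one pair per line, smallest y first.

d=335: √d = [18; 3,3,3,36] (ℓ=4, even), read p_3/q_3
i=0: a=18 ⇒ p=18, q=1
i=1: a=3 ⇒ p=55, q=3
i=2: a=3 ⇒ p=183, q=10
i=3: a=3 ⇒ p=604, q=33
→ (604, 33).  Check: 604²=364816, 335·33²=364815, difference 1.
(x_2, y_2) = (604·604 + 335·33·33, 604·33 + 33·604) = (729631, 39864)

604 33
729631 39864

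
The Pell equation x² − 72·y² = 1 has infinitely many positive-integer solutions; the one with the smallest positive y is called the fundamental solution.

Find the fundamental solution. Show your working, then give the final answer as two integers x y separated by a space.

17 2

d=72: √d = [8; 2,16] (ℓ=2, even), read p_1/q_1
i=0: a=8 ⇒ p=8, q=1
i=1: a=2 ⇒ p=17, q=2
fundamental: x₁=17, y₁=2  (since 289 − 72·4 = 1)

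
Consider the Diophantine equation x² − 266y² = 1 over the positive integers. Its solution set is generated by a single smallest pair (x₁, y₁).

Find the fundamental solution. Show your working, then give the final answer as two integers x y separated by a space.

d=266: √d = [16; 3,4,3,32] (ℓ=4, even), read p_3/q_3
k=0  a_k=16  p_k/q_k = 16/1
…
k=2  a_k=4  p_k/q_k = 212/13
k=3  a_k=3  p_k/q_k = 685/42
(x₁, y₁) = (685, 42);  685² − 266·42² = 1 ✓

685 42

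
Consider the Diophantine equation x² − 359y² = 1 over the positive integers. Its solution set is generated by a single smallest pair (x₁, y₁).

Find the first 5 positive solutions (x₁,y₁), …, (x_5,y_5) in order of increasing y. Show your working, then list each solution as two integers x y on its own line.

d=359: √d = [18; 1,17,1,36] (ℓ=4, even), read p_3/q_3
step 0: (18, 1)  from 18·(1,0) + (0,1)
step 1: (19, 1)  from 1·(18,1) + (1,0)
step 2: (341, 18)  from 17·(19,1) + (18,1)
step 3: (360, 19)  from 1·(341,18) + (19,1)
(x₁, y₁) = (360, 19);  360² − 359·19² = 1 ✓
(360+19√359)^2 = 259199 + 13680√359
(360+19√359)^3 = 186622920 + 9849581√359
(360+19√359)^4 = 134368243201 + 7091684640√359
(360+19√359)^5 = 96744948481800 + 5106003091219√359

360 19
259199 13680
186622920 9849581
134368243201 7091684640
96744948481800 5106003091219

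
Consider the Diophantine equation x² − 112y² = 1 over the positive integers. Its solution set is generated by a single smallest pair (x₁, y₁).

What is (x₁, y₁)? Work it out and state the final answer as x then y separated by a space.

√112 → a₀=10, period (1,1,2,1,1,20); ℓ=6 even so k=5
step 0: (10, 1)  from 10·(1,0) + (0,1)
…
step 4: (74, 7)  from 1·(53,5) + (21,2)
step 5: (127, 12)  from 1·(74,7) + (53,5)
→ (127, 12).  Check: 127²=16129, 112·12²=16128, difference 1.

127 12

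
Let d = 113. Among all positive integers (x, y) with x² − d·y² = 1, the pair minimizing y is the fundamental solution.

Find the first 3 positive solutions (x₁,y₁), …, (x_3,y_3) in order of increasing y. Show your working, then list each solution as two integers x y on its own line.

1204353 113296
2900932297217 272896754976
6987493029899166849 657328051091107760

√113 = [10; 1,1,1,2,2,1,1,1,20, …], period ℓ=9 (odd) → k=17
a_0=10:  p_0=10·1+0=10,  q_0=10·0+1=1
a_1=1:  p_1=1·10+1=11,  q_1=1·1+0=1
…
a_4=2:  p_4=2·32+21=85,  q_4=2·3+2=8
…
a_7=1:  p_7=1·287+202=489,  q_7=1·27+19=46
…
a_16=1:  p_16=1·445435+313483=758918,  q_16=1·41903+29490=71393
a_17=1:  p_17=1·758918+445435=1204353,  q_17=1·71393+41903=113296
→ (1204353, 113296).  Check: 1204353²=1450466148609, 113·113296²=1450466148608, difference 1.
(x_2, y_2) = (1204353·1204353 + 113·113296·113296, 1204353·113296 + 113296·1204353) = (2900932297217, 272896754976)
(x_3, y_3) = (1204353·2900932297217 + 113·113296·272896754976, 1204353·272896754976 + 113296·2900932297217) = (6987493029899166849, 657328051091107760)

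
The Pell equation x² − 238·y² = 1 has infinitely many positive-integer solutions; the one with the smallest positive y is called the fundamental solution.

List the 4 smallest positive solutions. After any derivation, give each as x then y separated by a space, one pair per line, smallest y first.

11663 756
272051137 17634456
6345864809999 411341319900
148023642285985537 9594947610352944

[15; 2,2,1,14,1,2,2,30] for √238; ℓ=8 ⇒ convergent index 7
k=0  a_k=15  p_k/q_k = 15/1
k=1  a_k=2  p_k/q_k = 31/2
k=2  a_k=2  p_k/q_k = 77/5
…
k=5  a_k=1  p_k/q_k = 1697/110
k=6  a_k=2  p_k/q_k = 4983/323
k=7  a_k=2  p_k/q_k = 11663/756
(x₁, y₁) = (11663, 756);  11663² − 238·756² = 1 ✓
n=2: (11663,756)∘(11663,756) = (11663·11663+238·756·756, 11663·756+756·11663) = (272051137,17634456)
n=3: (272051137,17634456)∘(11663,756) = (11663·272051137+238·756·17634456, 11663·17634456+756·272051137) = (6345864809999,411341319900)
n=4: (6345864809999,411341319900)∘(11663,756) = (11663·6345864809999+238·756·411341319900, 11663·411341319900+756·6345864809999) = (148023642285985537,9594947610352944)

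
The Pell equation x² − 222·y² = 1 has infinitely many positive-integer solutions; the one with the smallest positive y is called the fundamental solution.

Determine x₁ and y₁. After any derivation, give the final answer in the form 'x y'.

149 10

√222 → a₀=14, period (1,8,1,28); ℓ=4 even so k=3
k=0  a_k=14  p_k/q_k = 14/1
…
k=2  a_k=8  p_k/q_k = 134/9
k=3  a_k=1  p_k/q_k = 149/10
→ (149, 10).  Check: 149²=22201, 222·10²=22200, difference 1.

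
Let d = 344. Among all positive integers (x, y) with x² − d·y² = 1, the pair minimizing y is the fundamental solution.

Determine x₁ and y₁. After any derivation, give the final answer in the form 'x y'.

[18; 1,1,4,1,3,1,4,1,1,36] for √344; ℓ=10 ⇒ convergent index 9
k=0  a_k=18  p_k/q_k = 18/1
k=1  a_k=1  p_k/q_k = 19/1
…
k=4  a_k=1  p_k/q_k = 204/11
k=5  a_k=3  p_k/q_k = 779/42
…
k=8  a_k=1  p_k/q_k = 5694/307
k=9  a_k=1  p_k/q_k = 10405/561
→ (10405, 561).  Check: 10405²=108264025, 344·561²=108264024, difference 1.

10405 561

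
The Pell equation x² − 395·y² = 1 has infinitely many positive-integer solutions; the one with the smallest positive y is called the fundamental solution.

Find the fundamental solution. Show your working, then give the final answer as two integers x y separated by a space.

159 8

[19; 1,6,1,38] for √395; ℓ=4 ⇒ convergent index 3
k=0  a_k=19  p_k/q_k = 19/1
k=1  a_k=1  p_k/q_k = 20/1
k=2  a_k=6  p_k/q_k = 139/7
k=3  a_k=1  p_k/q_k = 159/8
→ (159, 8).  Check: 159²=25281, 395·8²=25280, difference 1.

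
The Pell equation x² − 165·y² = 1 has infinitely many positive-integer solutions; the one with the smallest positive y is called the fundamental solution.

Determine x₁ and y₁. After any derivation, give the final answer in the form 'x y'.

√165 = [12; 1,5,2,5,1,24, …], period ℓ=6 (even) → k=5
a_0=12:  p_0=12·1+0=12,  q_0=12·0+1=1
…
a_2=5:  p_2=5·13+12=77,  q_2=5·1+1=6
…
a_4=5:  p_4=5·167+77=912,  q_4=5·13+6=71
a_5=1:  p_5=1·912+167=1079,  q_5=1·71+13=84
(x₁, y₁) = (1079, 84);  1079² − 165·84² = 1 ✓

1079 84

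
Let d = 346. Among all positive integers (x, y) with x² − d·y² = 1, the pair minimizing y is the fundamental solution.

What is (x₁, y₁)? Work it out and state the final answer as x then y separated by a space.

17299 930

√346 → a₀=18, period (1,1,1,1,36); ℓ=5 odd so k=9
i=0: a=18 ⇒ p=18, q=1
i=1: a=1 ⇒ p=19, q=1
i=2: a=1 ⇒ p=37, q=2
i=3: a=1 ⇒ p=56, q=3
i=4: a=1 ⇒ p=93, q=5
…
i=6: a=1 ⇒ p=3497, q=188
i=7: a=1 ⇒ p=6901, q=371
i=8: a=1 ⇒ p=10398, q=559
i=9: a=1 ⇒ p=17299, q=930
fundamental: x₁=17299, y₁=930  (since 299255401 − 346·864900 = 1)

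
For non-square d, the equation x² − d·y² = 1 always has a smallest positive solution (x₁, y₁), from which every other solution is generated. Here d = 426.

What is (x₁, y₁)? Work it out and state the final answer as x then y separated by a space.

88751 4300

[20; 1,1,1,3,2,6,2,3,1,1,1,40] for √426; ℓ=12 ⇒ convergent index 11
i=0: a=20 ⇒ p=20, q=1
…
i=4: a=3 ⇒ p=227, q=11
…
i=6: a=6 ⇒ p=3323, q=161
…
i=8: a=3 ⇒ p=24809, q=1202
i=9: a=1 ⇒ p=31971, q=1549
i=10: a=1 ⇒ p=56780, q=2751
i=11: a=1 ⇒ p=88751, q=4300
fundamental: x₁=88751, y₁=4300  (since 7876740001 − 426·18490000 = 1)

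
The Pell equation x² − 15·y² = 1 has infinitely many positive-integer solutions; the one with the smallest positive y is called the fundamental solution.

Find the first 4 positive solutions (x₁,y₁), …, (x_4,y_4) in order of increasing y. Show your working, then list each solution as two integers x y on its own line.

4 1
31 8
244 63
1921 496

[3; 1,6] for √15; ℓ=2 ⇒ convergent index 1
k=0  a_k=3  p_k/q_k = 3/1
k=1  a_k=1  p_k/q_k = 4/1
fundamental: x₁=4, y₁=1  (since 16 − 15·1 = 1)
n=2: (4,1)∘(4,1) = (4·4+15·1·1, 4·1+1·4) = (31,8)
n=3: (31,8)∘(4,1) = (4·31+15·1·8, 4·8+1·31) = (244,63)
n=4: (244,63)∘(4,1) = (4·244+15·1·63, 4·63+1·244) = (1921,496)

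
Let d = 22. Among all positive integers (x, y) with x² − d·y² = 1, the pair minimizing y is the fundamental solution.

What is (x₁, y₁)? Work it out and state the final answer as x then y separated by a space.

197 42

√22 → a₀=4, period (1,2,4,2,1,8); ℓ=6 even so k=5
step 0: (4, 1)  from 4·(1,0) + (0,1)
step 1: (5, 1)  from 1·(4,1) + (1,0)
step 2: (14, 3)  from 2·(5,1) + (4,1)
…
step 4: (136, 29)  from 2·(61,13) + (14,3)
step 5: (197, 42)  from 1·(136,29) + (61,13)
→ (197, 42).  Check: 197²=38809, 22·42²=38808, difference 1.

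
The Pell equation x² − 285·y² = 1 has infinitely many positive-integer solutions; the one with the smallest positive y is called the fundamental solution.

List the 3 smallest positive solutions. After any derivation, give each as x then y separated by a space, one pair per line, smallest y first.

2431 144
11819521 700128
57466508671 3404022192

d=285: √d = [16; 1,7,2,7,1,32] (ℓ=6, even), read p_5/q_5
a_0=16:  p_0=16·1+0=16,  q_0=16·0+1=1
…
a_4=7:  p_4=7·287+135=2144,  q_4=7·17+8=127
a_5=1:  p_5=1·2144+287=2431,  q_5=1·127+17=144
fundamental: x₁=2431, y₁=144  (since 5909761 − 285·20736 = 1)
n=2: (2431,144)∘(2431,144) = (2431·2431+285·144·144, 2431·144+144·2431) = (11819521,700128)
n=3: (11819521,700128)∘(2431,144) = (2431·11819521+285·144·700128, 2431·700128+144·11819521) = (57466508671,3404022192)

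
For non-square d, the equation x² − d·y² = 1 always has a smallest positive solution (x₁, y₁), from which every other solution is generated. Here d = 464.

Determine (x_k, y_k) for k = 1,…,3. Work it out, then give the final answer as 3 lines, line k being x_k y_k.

9801 455
192119201 8918910
3765920568201 174828473365

d=464: √d = [21; 1,1,5,1,1,1,5,1,1,42] (ℓ=10, even), read p_9/q_9
step 0: (21, 1)  from 21·(1,0) + (0,1)
step 1: (22, 1)  from 1·(21,1) + (1,0)
…
step 3: (237, 11)  from 5·(43,2) + (22,1)
step 4: (280, 13)  from 1·(237,11) + (43,2)
step 5: (517, 24)  from 1·(280,13) + (237,11)
…
step 8: (5299, 246)  from 1·(4502,209) + (797,37)
step 9: (9801, 455)  from 1·(5299,246) + (4502,209)
(x₁, y₁) = (9801, 455);  9801² − 464·455² = 1 ✓
k=2:  x_2 = 9801·9801+464·455·455 = 192119201,  y_2 = 9801·455+455·9801 = 8918910
k=3:  x_3 = 9801·192119201+464·455·8918910 = 3765920568201,  y_3 = 9801·8918910+455·192119201 = 174828473365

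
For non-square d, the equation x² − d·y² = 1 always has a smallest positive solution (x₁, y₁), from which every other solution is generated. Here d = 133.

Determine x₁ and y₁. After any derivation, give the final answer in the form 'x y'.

[11; 1,1,7,5,1,…,1,1,22] for √133; ℓ=16 ⇒ convergent index 15
a_0=11:  p_0=11·1+0=11,  q_0=11·0+1=1
…
a_2=1:  p_2=1·12+11=23,  q_2=1·1+1=2
…
a_9=1:  p_9=1·7969+3010=10979,  q_9=1·691+261=952
…
a_11=1:  p_11=1·18948+10979=29927,  q_11=1·1643+952=2595
…
a_14=1:  p_14=1·1210008+168583=1378591,  q_14=1·104921+14618=119539
a_15=1:  p_15=1·1378591+1210008=2588599,  q_15=1·119539+104921=224460
fundamental: x₁=2588599, y₁=224460  (since 6700844782801 − 133·50382291600 = 1)

2588599 224460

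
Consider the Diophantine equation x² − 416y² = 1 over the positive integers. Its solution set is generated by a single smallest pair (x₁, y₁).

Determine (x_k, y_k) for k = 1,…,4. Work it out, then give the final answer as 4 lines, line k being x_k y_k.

5201 255
54100801 2652510
562756526801 27591408765
5853793337683201 287005831321020

d=416: √d = [20; 2,1,1,9,1,1,2,40] (ℓ=8, even), read p_7/q_7
k=0  a_k=20  p_k/q_k = 20/1
k=1  a_k=2  p_k/q_k = 41/2
…
k=6  a_k=1  p_k/q_k = 2060/101
k=7  a_k=2  p_k/q_k = 5201/255
fundamental: x₁=5201, y₁=255  (since 27050401 − 416·65025 = 1)
(5201+255√416)^2 = 54100801 + 2652510√416
(5201+255√416)^3 = 562756526801 + 27591408765√416
(5201+255√416)^4 = 5853793337683201 + 287005831321020√416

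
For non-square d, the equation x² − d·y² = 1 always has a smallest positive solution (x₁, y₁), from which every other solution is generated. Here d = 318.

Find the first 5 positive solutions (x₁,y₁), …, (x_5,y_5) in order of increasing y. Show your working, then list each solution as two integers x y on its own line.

107 6
22897 1284
4899851 274770
1048545217 58799496
224383776587 12582817374

[17; 1,4,1,34] for √318; ℓ=4 ⇒ convergent index 3
a_0=17:  p_0=17·1+0=17,  q_0=17·0+1=1
a_1=1:  p_1=1·17+1=18,  q_1=1·1+0=1
a_2=4:  p_2=4·18+17=89,  q_2=4·1+1=5
a_3=1:  p_3=1·89+18=107,  q_3=1·5+1=6
fundamental: x₁=107, y₁=6  (since 11449 − 318·36 = 1)
n=2: (107,6)∘(107,6) = (107·107+318·6·6, 107·6+6·107) = (22897,1284)
n=3: (22897,1284)∘(107,6) = (107·22897+318·6·1284, 107·1284+6·22897) = (4899851,274770)
n=4: (4899851,274770)∘(107,6) = (107·4899851+318·6·274770, 107·274770+6·4899851) = (1048545217,58799496)
n=5: (1048545217,58799496)∘(107,6) = (107·1048545217+318·6·58799496, 107·58799496+6·1048545217) = (224383776587,12582817374)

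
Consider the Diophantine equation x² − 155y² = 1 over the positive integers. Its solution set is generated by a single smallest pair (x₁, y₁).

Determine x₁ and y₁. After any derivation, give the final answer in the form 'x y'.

√155 → a₀=12, period (2,4,2,24); ℓ=4 even so k=3
step 0: (12, 1)  from 12·(1,0) + (0,1)
step 1: (25, 2)  from 2·(12,1) + (1,0)
step 2: (112, 9)  from 4·(25,2) + (12,1)
step 3: (249, 20)  from 2·(112,9) + (25,2)
fundamental: x₁=249, y₁=20  (since 62001 − 155·400 = 1)

249 20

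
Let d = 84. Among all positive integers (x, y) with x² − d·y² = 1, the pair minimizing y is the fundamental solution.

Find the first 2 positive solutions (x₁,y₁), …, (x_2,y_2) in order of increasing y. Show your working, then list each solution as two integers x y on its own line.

√84 → a₀=9, period (6,18); ℓ=2 even so k=1
k=0  a_k=9  p_k/q_k = 9/1
k=1  a_k=6  p_k/q_k = 55/6
→ (55, 6).  Check: 55²=3025, 84·6²=3024, difference 1.
k=2:  x_2 = 55·55+84·6·6 = 6049,  y_2 = 55·6+6·55 = 660

55 6
6049 660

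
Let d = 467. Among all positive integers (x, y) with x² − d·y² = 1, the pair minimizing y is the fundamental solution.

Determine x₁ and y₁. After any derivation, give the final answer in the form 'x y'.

1625626 75225

√467 = [21; 1,1,1,1,3,…,1,1,42, …], period ℓ=14 (even) → k=13
i=0: a=21 ⇒ p=21, q=1
…
i=2: a=1 ⇒ p=43, q=2
…
i=5: a=3 ⇒ p=389, q=18
…
i=8: a=3 ⇒ p=82767, q=3830
i=9: a=3 ⇒ p=275465, q=12747
…
i=11: a=1 ⇒ p=633697, q=29324
i=12: a=1 ⇒ p=991929, q=45901
i=13: a=1 ⇒ p=1625626, q=75225
fundamental: x₁=1625626, y₁=75225  (since 2642659891876 − 467·5658800625 = 1)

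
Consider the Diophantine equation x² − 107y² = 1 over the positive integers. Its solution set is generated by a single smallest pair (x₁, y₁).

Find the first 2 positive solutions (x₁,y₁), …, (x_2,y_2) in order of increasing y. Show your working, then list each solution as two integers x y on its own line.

d=107: √d = [10; 2,1,9,1,2,20] (ℓ=6, even), read p_5/q_5
a_0=10:  p_0=10·1+0=10,  q_0=10·0+1=1
…
a_3=9:  p_3=9·31+21=300,  q_3=9·3+2=29
a_4=1:  p_4=1·300+31=331,  q_4=1·29+3=32
a_5=2:  p_5=2·331+300=962,  q_5=2·32+29=93
(x₁, y₁) = (962, 93);  962² − 107·93² = 1 ✓
(962+93√107)^2 = 1850887 + 178932√107

962 93
1850887 178932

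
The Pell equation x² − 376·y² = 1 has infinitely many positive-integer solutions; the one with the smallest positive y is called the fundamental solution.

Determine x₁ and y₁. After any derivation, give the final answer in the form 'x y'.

√376 = [19; 2,1,1,3,1,…,1,2,38, …], period ℓ=16 (even) → k=15
k=0  a_k=19  p_k/q_k = 19/1
…
k=2  a_k=1  p_k/q_k = 58/3
k=3  a_k=1  p_k/q_k = 97/5
…
k=5  a_k=1  p_k/q_k = 446/23
…
k=7  a_k=2  p_k/q_k = 2928/151
k=8  a_k=4  p_k/q_k = 12953/668
k=9  a_k=2  p_k/q_k = 28834/1487
k=10  a_k=2  p_k/q_k = 70621/3642
…
k=13  a_k=1  p_k/q_k = 468441/24158
k=14  a_k=1  p_k/q_k = 837427/43187
k=15  a_k=2  p_k/q_k = 2143295/110532
fundamental: x₁=2143295, y₁=110532  (since 4593713457025 − 376·12217323024 = 1)

2143295 110532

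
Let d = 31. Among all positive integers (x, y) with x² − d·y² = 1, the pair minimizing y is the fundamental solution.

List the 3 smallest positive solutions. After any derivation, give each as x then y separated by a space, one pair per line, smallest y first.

d=31: √d = [5; 1,1,3,5,3,1,1,10] (ℓ=8, even), read p_7/q_7
i=0: a=5 ⇒ p=5, q=1
i=1: a=1 ⇒ p=6, q=1
…
i=3: a=3 ⇒ p=39, q=7
…
i=5: a=3 ⇒ p=657, q=118
i=6: a=1 ⇒ p=863, q=155
i=7: a=1 ⇒ p=1520, q=273
→ (1520, 273).  Check: 1520²=2310400, 31·273²=2310399, difference 1.
(x_2, y_2) = (1520·1520 + 31·273·273, 1520·273 + 273·1520) = (4620799, 829920)
(x_3, y_3) = (1520·4620799 + 31·273·829920, 1520·829920 + 273·4620799) = (14047227440, 2522956527)

1520 273
4620799 829920
14047227440 2522956527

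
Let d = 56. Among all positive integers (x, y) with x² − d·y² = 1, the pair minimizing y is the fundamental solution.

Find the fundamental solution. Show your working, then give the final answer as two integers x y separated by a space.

[7; 2,14] for √56; ℓ=2 ⇒ convergent index 1
i=0: a=7 ⇒ p=7, q=1
i=1: a=2 ⇒ p=15, q=2
(x₁, y₁) = (15, 2);  15² − 56·2² = 1 ✓

15 2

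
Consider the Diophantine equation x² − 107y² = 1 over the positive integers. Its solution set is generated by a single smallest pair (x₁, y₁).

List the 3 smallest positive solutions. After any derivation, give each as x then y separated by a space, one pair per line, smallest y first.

962 93
1850887 178932
3561105626 344265075

d=107: √d = [10; 2,1,9,1,2,20] (ℓ=6, even), read p_5/q_5
a_0=10:  p_0=10·1+0=10,  q_0=10·0+1=1
a_1=2:  p_1=2·10+1=21,  q_1=2·1+0=2
a_2=1:  p_2=1·21+10=31,  q_2=1·2+1=3
a_3=9:  p_3=9·31+21=300,  q_3=9·3+2=29
a_4=1:  p_4=1·300+31=331,  q_4=1·29+3=32
a_5=2:  p_5=2·331+300=962,  q_5=2·32+29=93
→ (962, 93).  Check: 962²=925444, 107·93²=925443, difference 1.
n=2: (962,93)∘(962,93) = (962·962+107·93·93, 962·93+93·962) = (1850887,178932)
n=3: (1850887,178932)∘(962,93) = (962·1850887+107·93·178932, 962·178932+93·1850887) = (3561105626,344265075)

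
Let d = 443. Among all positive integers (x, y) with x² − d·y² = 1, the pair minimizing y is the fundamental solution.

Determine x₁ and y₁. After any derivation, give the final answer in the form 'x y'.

442 21

d=443: √d = [21; 21,42] (ℓ=2, even), read p_1/q_1
step 0: (21, 1)  from 21·(1,0) + (0,1)
step 1: (442, 21)  from 21·(21,1) + (1,0)
(x₁, y₁) = (442, 21);  442² − 443·21² = 1 ✓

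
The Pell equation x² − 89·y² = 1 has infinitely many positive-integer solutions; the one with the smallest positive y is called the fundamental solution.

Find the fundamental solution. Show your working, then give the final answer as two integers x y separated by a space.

500001 53000

√89 → a₀=9, period (2,3,3,2,18); ℓ=5 odd so k=9
step 0: (9, 1)  from 9·(1,0) + (0,1)
…
step 4: (500, 53)  from 2·(217,23) + (66,7)
step 5: (9217, 977)  from 18·(500,53) + (217,23)
…
step 8: (216991, 23001)  from 3·(66019,6998) + (18934,2007)
step 9: (500001, 53000)  from 2·(216991,23001) + (66019,6998)
fundamental: x₁=500001, y₁=53000  (since 250001000001 − 89·2809000000 = 1)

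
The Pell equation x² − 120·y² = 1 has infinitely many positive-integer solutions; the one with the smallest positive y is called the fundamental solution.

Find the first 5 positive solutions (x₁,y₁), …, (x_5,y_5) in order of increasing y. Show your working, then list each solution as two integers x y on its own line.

[10; 1,20] for √120; ℓ=2 ⇒ convergent index 1
k=0  a_k=10  p_k/q_k = 10/1
k=1  a_k=1  p_k/q_k = 11/1
→ (11, 1).  Check: 11²=121, 120·1²=120, difference 1.
n=2: (11,1)∘(11,1) = (11·11+120·1·1, 11·1+1·11) = (241,22)
n=3: (241,22)∘(11,1) = (11·241+120·1·22, 11·22+1·241) = (5291,483)
n=4: (5291,483)∘(11,1) = (11·5291+120·1·483, 11·483+1·5291) = (116161,10604)
n=5: (116161,10604)∘(11,1) = (11·116161+120·1·10604, 11·10604+1·116161) = (2550251,232805)

11 1
241 22
5291 483
116161 10604
2550251 232805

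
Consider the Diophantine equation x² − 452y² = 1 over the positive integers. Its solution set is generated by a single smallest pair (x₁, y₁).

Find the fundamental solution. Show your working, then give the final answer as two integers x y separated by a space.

1204353 56648

[21; 3,1,5,3,10,3,5,1,3,42] for √452; ℓ=10 ⇒ convergent index 9
k=0  a_k=21  p_k/q_k = 21/1
…
k=2  a_k=1  p_k/q_k = 85/4
…
k=4  a_k=3  p_k/q_k = 1552/73
k=5  a_k=10  p_k/q_k = 16009/753
k=6  a_k=3  p_k/q_k = 49579/2332
k=7  a_k=5  p_k/q_k = 263904/12413
k=8  a_k=1  p_k/q_k = 313483/14745
k=9  a_k=3  p_k/q_k = 1204353/56648
(x₁, y₁) = (1204353, 56648);  1204353² − 452·56648² = 1 ✓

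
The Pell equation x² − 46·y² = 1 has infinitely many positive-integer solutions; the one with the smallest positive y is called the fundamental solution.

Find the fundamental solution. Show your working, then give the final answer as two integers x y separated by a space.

√46 → a₀=6, period (1,3,1,1,2,6,2,1,1,3,1,12); ℓ=12 even so k=11
k=0  a_k=6  p_k/q_k = 6/1
…
k=3  a_k=1  p_k/q_k = 34/5
…
k=5  a_k=2  p_k/q_k = 156/23
k=6  a_k=6  p_k/q_k = 997/147
k=7  a_k=2  p_k/q_k = 2150/317
…
k=10  a_k=3  p_k/q_k = 19038/2807
k=11  a_k=1  p_k/q_k = 24335/3588
(x₁, y₁) = (24335, 3588);  24335² − 46·3588² = 1 ✓

24335 3588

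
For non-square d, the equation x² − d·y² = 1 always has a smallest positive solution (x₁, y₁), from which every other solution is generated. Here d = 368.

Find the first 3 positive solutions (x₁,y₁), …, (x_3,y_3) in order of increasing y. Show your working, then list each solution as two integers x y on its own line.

1151 60
2649601 138120
6099380351 317952180

√368 = [19; 5,2,5,38, …], period ℓ=4 (even) → k=3
step 0: (19, 1)  from 19·(1,0) + (0,1)
step 1: (96, 5)  from 5·(19,1) + (1,0)
step 2: (211, 11)  from 2·(96,5) + (19,1)
step 3: (1151, 60)  from 5·(211,11) + (96,5)
(x₁, y₁) = (1151, 60);  1151² − 368·60² = 1 ✓
(1151+60√368)^2 = 2649601 + 138120√368
(1151+60√368)^3 = 6099380351 + 317952180√368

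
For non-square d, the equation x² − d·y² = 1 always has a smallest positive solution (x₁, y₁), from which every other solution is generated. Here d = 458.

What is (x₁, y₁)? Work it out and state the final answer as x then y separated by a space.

22899 1070

√458 = [21; 2,2,42, …], period ℓ=3 (odd) → k=5
k=0  a_k=21  p_k/q_k = 21/1
k=1  a_k=2  p_k/q_k = 43/2
…
k=4  a_k=2  p_k/q_k = 9181/429
k=5  a_k=2  p_k/q_k = 22899/1070
fundamental: x₁=22899, y₁=1070  (since 524364201 − 458·1144900 = 1)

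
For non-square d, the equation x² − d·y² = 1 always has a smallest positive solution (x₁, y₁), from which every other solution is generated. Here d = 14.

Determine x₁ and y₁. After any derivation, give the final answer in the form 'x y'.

√14 → a₀=3, period (1,2,1,6); ℓ=4 even so k=3
step 0: (3, 1)  from 3·(1,0) + (0,1)
…
step 2: (11, 3)  from 2·(4,1) + (3,1)
step 3: (15, 4)  from 1·(11,3) + (4,1)
→ (15, 4).  Check: 15²=225, 14·4²=224, difference 1.

15 4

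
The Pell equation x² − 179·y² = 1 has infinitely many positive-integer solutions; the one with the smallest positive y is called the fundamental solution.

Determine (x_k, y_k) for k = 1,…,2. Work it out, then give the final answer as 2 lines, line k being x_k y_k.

√179 → a₀=13, period (2,1,1,1,3,…,1,2,26); ℓ=14 even so k=13
step 0: (13, 1)  from 13·(1,0) + (0,1)
step 1: (27, 2)  from 2·(13,1) + (1,0)
…
step 3: (67, 5)  from 1·(40,3) + (27,2)
step 4: (107, 8)  from 1·(67,5) + (40,3)
step 5: (388, 29)  from 3·(107,8) + (67,5)
step 6: (2047, 153)  from 5·(388,29) + (107,8)
step 7: (26999, 2018)  from 13·(2047,153) + (388,29)
step 8: (137042, 10243)  from 5·(26999,2018) + (2047,153)
step 9: (438125, 32747)  from 3·(137042,10243) + (26999,2018)
step 10: (575167, 42990)  from 1·(438125,32747) + (137042,10243)
step 11: (1013292, 75737)  from 1·(575167,42990) + (438125,32747)
step 12: (1588459, 118727)  from 1·(1013292,75737) + (575167,42990)
step 13: (4190210, 313191)  from 2·(1588459,118727) + (1013292,75737)
fundamental: x₁=4190210, y₁=313191  (since 17557859844100 − 179·98088602481 = 1)
k=2:  x_2 = 4190210·4190210+179·313191·313191 = 35115719688199,  y_2 = 4190210·313191+313191·4190210 = 2624672120220

4190210 313191
35115719688199 2624672120220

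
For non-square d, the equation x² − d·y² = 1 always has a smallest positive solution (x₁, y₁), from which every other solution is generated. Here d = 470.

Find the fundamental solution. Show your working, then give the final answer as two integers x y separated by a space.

[21; 1,2,8,2,1,42] for √470; ℓ=6 ⇒ convergent index 5
a_0=21:  p_0=21·1+0=21,  q_0=21·0+1=1
a_1=1:  p_1=1·21+1=22,  q_1=1·1+0=1
…
a_3=8:  p_3=8·65+22=542,  q_3=8·3+1=25
a_4=2:  p_4=2·542+65=1149,  q_4=2·25+3=53
a_5=1:  p_5=1·1149+542=1691,  q_5=1·53+25=78
→ (1691, 78).  Check: 1691²=2859481, 470·78²=2859480, difference 1.

1691 78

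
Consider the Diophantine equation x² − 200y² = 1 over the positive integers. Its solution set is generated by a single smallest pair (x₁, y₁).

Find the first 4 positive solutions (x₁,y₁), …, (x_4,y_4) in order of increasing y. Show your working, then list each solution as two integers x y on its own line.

99 7
19601 1386
3880899 274421
768398401 54333972

[14; 7,28] for √200; ℓ=2 ⇒ convergent index 1
i=0: a=14 ⇒ p=14, q=1
i=1: a=7 ⇒ p=99, q=7
(x₁, y₁) = (99, 7);  99² − 200·7² = 1 ✓
(99+7√200)^2 = 19601 + 1386√200
(99+7√200)^3 = 3880899 + 274421√200
(99+7√200)^4 = 768398401 + 54333972√200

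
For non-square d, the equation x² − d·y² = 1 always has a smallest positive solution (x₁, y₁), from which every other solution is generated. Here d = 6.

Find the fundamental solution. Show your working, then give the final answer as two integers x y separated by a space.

5 2

√6 → a₀=2, period (2,4); ℓ=2 even so k=1
step 0: (2, 1)  from 2·(1,0) + (0,1)
step 1: (5, 2)  from 2·(2,1) + (1,0)
→ (5, 2).  Check: 5²=25, 6·2²=24, difference 1.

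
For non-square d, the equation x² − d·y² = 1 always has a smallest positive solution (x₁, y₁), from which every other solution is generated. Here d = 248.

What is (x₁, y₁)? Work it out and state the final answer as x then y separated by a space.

63 4

d=248: √d = [15; 1,2,1,30] (ℓ=4, even), read p_3/q_3
i=0: a=15 ⇒ p=15, q=1
…
i=2: a=2 ⇒ p=47, q=3
i=3: a=1 ⇒ p=63, q=4
fundamental: x₁=63, y₁=4  (since 3969 − 248·16 = 1)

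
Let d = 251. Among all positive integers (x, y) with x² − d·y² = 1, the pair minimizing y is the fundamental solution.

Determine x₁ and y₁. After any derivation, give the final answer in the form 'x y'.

3674890 231957

[15; 1,5,2,1,2,…,5,1,30] for √251; ℓ=14 ⇒ convergent index 13
a_0=15:  p_0=15·1+0=15,  q_0=15·0+1=1
…
a_2=5:  p_2=5·16+15=95,  q_2=5·1+1=6
…
a_4=1:  p_4=1·206+95=301,  q_4=1·13+6=19
…
a_7=15:  p_7=15·1917+808=29563,  q_7=15·121+51=1866
a_8=2:  p_8=2·29563+1917=61043,  q_8=2·1866+121=3853
…
a_10=1:  p_10=1·151649+61043=212692,  q_10=1·9572+3853=13425
…
a_12=5:  p_12=5·577033+212692=3097857,  q_12=5·36422+13425=195535
a_13=1:  p_13=1·3097857+577033=3674890,  q_13=1·195535+36422=231957
fundamental: x₁=3674890, y₁=231957  (since 13504816512100 − 251·53804049849 = 1)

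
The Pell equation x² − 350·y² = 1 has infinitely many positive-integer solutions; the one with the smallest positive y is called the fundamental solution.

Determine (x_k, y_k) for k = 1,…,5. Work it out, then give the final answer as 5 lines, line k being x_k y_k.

449 24
403201 21552
362074049 19353672
325142092801 17379575904
291977237261249 15606839808120

√350 = [18; 1,2,2,2,1,36, …], period ℓ=6 (even) → k=5
i=0: a=18 ⇒ p=18, q=1
…
i=2: a=2 ⇒ p=56, q=3
i=3: a=2 ⇒ p=131, q=7
i=4: a=2 ⇒ p=318, q=17
i=5: a=1 ⇒ p=449, q=24
(x₁, y₁) = (449, 24);  449² − 350·24² = 1 ✓
(449+24√350)^2 = 403201 + 21552√350
(449+24√350)^3 = 362074049 + 19353672√350
(449+24√350)^4 = 325142092801 + 17379575904√350
(449+24√350)^5 = 291977237261249 + 15606839808120√350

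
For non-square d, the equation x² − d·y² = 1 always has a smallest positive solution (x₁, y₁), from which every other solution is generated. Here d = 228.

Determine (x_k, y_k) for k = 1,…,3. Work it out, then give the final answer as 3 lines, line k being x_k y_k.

151 10
45601 3020
13771351 912030

√228 → a₀=15, period (10,30); ℓ=2 even so k=1
a_0=15:  p_0=15·1+0=15,  q_0=15·0+1=1
a_1=10:  p_1=10·15+1=151,  q_1=10·1+0=10
→ (151, 10).  Check: 151²=22801, 228·10²=22800, difference 1.
k=2:  x_2 = 151·151+228·10·10 = 45601,  y_2 = 151·10+10·151 = 3020
k=3:  x_3 = 151·45601+228·10·3020 = 13771351,  y_3 = 151·3020+10·45601 = 912030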